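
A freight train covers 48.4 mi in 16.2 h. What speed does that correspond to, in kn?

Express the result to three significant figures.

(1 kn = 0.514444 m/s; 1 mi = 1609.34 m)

2.60 kn

48.4 mi × 1609.34 → 77892.1 m
16.2 h × 3600 → 58320 s
v = d / t = 77892.1 m / 58320 s = 1.3356 m/s
1.3356 m/s ÷ (0.514444 m/s/kn) = 2.5962 kn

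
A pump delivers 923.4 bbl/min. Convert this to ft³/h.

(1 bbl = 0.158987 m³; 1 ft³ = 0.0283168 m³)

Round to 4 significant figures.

3.111×10⁵ ft³/h

923.4 bbl/min × 0.158987 m³/bbl ÷ 60 s/min = 2.44681 m³/s
2.44681 m³/s ÷ 0.0283168 m³/ft³ × 3600 s/h = 311070 ft³/h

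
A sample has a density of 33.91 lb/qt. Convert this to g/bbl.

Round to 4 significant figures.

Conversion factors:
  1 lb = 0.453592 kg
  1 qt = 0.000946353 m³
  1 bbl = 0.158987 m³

33.91 lb/qt × 0.453592 kg/lb ÷ 0.000946353 m³/qt = 16253.2 kg/m³
16253.2 kg/m³ ÷ 0.001 kg/g × 0.158987 m³/bbl = 2.58405×10⁶ g/bbl

2.584×10⁶ g/bbl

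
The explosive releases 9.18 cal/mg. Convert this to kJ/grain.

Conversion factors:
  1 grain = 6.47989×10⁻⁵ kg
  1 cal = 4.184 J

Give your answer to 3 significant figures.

2.49 kJ/grain

9.18 cal/mg × 4.184 J/cal ÷ 10⁻⁶ kg/mg = 3.84091×10⁷ J/kg
3.84091×10⁷ J/kg ÷ 1000 J/kJ × 6.47989×10⁻⁵ kg/grain = 2.48887 kJ/grain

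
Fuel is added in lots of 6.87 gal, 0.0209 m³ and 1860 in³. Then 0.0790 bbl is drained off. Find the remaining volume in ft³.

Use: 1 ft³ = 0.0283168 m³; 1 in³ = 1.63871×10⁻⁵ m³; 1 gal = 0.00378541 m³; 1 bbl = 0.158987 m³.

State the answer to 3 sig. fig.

2.29 ft³

6.87 gal × 0.00378541 → 0.0260058 m³
0.0209 m³ (already m³)
1860 in³ × 1.63871×10⁻⁵ → 0.03048 m³
0.0790 bbl × 0.158987 → 0.01256 m³
Sum: 0.0260058 + 0.0209 + 0.03048 − 0.01256 = 0.0648258 m³
In ft³: 0.0648258 / 0.0283168 = 2.28931 ft³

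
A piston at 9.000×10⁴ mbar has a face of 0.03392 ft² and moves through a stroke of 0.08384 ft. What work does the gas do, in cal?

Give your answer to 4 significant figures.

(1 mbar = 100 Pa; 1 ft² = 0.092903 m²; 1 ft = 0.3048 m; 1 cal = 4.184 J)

173.2 cal

9.000×10⁴ mbar → 9×10⁶ Pa
0.03392 ft² → 0.00315127 m²
F = P × A = 9×10⁶ × 0.00315127 = 28361.4 N
0.08384 ft → 0.0255544 m
W = F × d = 28361.4 × 0.0255544 = 724.759 J
In cal: 724.759 / 4.184 = 173.222 cal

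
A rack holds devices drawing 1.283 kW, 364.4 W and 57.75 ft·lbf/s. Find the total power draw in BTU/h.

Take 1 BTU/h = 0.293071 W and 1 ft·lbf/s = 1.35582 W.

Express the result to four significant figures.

5888 BTU/h

1.283 kW × 1000 → 1283 W
364.4 W (already W)
57.75 ft·lbf/s × 1.35582 → 78.2986 W
Sum: 1283 + 364.4 + 78.2986 = 1725.7 W
In BTU/h: 1725.7 / 0.293071 = 5888.33 BTU/h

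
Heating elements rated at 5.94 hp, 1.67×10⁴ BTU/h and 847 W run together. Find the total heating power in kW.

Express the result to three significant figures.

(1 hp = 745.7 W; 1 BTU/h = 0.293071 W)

10.2 kW

5.94 hp × 745.7 = 4429.46 W
1.67×10⁴ BTU/h × 0.293071 = 4894.29 W
847 W (already W)
Combined: 4429.46 + 4894.29 + 847 = 10170.8 W
In kW: 10170.8 / 1000 = 10.1708 kW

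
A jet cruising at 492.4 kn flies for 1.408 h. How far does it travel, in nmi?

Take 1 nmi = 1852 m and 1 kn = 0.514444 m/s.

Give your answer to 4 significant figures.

492.4 kn × 0.514444 → 253.312 m/s
1.408 h × 3600 → 5068.8 s
d = v × t = 253.312 m/s × 5068.8 s = 1.28399×10⁶ m
1.28399×10⁶ m ÷ (1852 m/nmi) = 693.299 nmi

693.3 nmi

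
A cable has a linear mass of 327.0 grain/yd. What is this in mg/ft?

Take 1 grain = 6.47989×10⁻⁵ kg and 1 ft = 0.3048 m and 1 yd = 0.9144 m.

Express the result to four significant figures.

327.0 grain/yd × 6.47989×10⁻⁵ kg/grain ÷ 0.9144 m/yd = 0.0231728 kg/m
0.0231728 kg/m ÷ 10⁻⁶ kg/mg × 0.3048 m/ft = 7063.07 mg/ft

7063 mg/ft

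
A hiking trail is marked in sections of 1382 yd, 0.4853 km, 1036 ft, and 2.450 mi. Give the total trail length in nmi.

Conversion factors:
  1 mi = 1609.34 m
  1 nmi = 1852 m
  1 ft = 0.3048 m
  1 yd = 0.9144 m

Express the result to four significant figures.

1382 yd × 0.9144 = 1263.7 m
0.4853 km × 1000 = 485.3 m
1036 ft × 0.3048 = 315.773 m
2.450 mi × 1609.34 = 3942.88 m
Sum: 1263.7 + 485.3 + 315.773 + 3942.88 = 6007.65 m
In nmi: 6007.65 / 1852 = 3.24387 nmi

3.244 nmi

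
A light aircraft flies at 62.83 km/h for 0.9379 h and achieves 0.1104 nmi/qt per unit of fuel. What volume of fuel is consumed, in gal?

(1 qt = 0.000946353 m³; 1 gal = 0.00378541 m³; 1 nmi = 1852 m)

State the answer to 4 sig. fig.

62.83 km/h → 17.4528 m/s
0.9379 h → 3376.44 s
d = v × t = 17.4528 × 3376.44 = 58928.3 m
0.1104 nmi/qt → 216051 m/m³
V = d / (distance per unit fuel) = 58928.3 / 216051 = 0.272752 m³
In gal: 0.272752 / 0.00378541 = 72.0535 gal

72.05 gal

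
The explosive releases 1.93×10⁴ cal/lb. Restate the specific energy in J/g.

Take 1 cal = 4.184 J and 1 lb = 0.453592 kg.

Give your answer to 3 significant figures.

1.93×10⁴ cal/lb × 4.184 J/cal ÷ 0.453592 kg/lb = 178026 J/kg
178026 J/kg × 0.001 kg/g = 178.026 J/g

178 J/g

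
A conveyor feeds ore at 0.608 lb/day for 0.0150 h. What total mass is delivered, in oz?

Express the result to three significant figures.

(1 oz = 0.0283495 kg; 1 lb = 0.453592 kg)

0.00608 oz

0.608 lb/day → 3.19194×10⁻⁶ kg/s
0.0150 h → 54 s
m = ṁ × t = 3.19194×10⁻⁶ × 54 = 1.72365×10⁻⁴ kg
In oz: 1.72365×10⁻⁴ / 0.0283495 = 0.00608 oz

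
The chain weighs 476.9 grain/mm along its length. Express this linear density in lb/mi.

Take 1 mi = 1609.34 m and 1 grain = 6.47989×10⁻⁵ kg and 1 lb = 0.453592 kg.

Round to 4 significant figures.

476.9 grain/mm × 6.47989×10⁻⁵ kg/grain ÷ 0.001 m/mm = 30.9026 kg/m
30.9026 kg/m ÷ 0.453592 kg/lb × 1609.34 m/mi = 109642 lb/mi

1.096×10⁵ lb/mi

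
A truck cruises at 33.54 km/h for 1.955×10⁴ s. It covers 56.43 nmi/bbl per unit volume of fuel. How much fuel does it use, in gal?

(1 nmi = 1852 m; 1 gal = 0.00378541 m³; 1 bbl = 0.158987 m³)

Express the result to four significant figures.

73.20 gal

33.54 km/h → 9.31667 m/s
d = v × t = 9.31667 × 19550 = 182141 m
56.43 nmi/bbl → 657339 m/m³
V = d / (distance per unit fuel) = 182141 / 657339 = 0.277088 m³
In gal: 0.277088 / 0.00378541 = 73.1989 gal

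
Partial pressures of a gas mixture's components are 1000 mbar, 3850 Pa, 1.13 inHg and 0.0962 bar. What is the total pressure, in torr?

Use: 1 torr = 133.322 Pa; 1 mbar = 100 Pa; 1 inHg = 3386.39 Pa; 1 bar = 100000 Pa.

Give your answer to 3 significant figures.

880 torr

1000 mbar × 100 = 100000 Pa
3850 Pa (already Pa)
1.13 inHg × 3386.39 = 3826.62 Pa
0.0962 bar × 100000 = 9620 Pa
Combined: 100000 + 3850 + 3826.62 + 9620 = 117297 Pa
In torr: 117297 / 133.322 = 879.802 torr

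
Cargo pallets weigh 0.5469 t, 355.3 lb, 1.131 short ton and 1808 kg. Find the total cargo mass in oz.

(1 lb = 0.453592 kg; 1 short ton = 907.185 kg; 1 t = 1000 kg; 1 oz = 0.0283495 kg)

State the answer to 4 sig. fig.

1.249×10⁵ oz

0.5469 t × 1000 = 546.9 kg
355.3 lb × 0.453592 = 161.161 kg
1.131 short ton × 907.185 = 1026.03 kg
1808 kg (already kg)
Combined: 546.9 + 161.161 + 1026.03 + 1808 = 3542.09 kg
In oz: 3542.09 / 0.0283495 = 124944 oz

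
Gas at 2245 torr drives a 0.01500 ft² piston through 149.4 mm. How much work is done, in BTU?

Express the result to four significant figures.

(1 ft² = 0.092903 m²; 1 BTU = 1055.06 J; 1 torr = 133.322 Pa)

2245 torr → 299308 Pa
0.01500 ft² → 0.00139354 m²
F = P × A = 299308 × 0.00139354 = 417.098 N
149.4 mm → 0.1494 m
W = F × d = 417.098 × 0.1494 = 62.3144 J
In BTU: 62.3144 / 1055.06 = 0.0590624 BTU

0.05906 BTU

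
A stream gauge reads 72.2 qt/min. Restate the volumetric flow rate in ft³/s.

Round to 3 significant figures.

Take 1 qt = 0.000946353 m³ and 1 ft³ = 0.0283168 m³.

0.0402 ft³/s

72.2 qt/min × 0.000946353 m³/qt ÷ 60 s/min = 0.00113878 m³/s
0.00113878 m³/s ÷ 0.0283168 m³/ft³ = 0.0402157 ft³/s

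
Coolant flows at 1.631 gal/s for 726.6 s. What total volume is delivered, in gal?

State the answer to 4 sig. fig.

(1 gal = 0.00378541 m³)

1185 gal

1.631 gal/s → 0.006174 m³/s
V = Q × t = 0.006174 × 726.6 = 4.48603 m³
In gal: 4.48603 / 0.00378541 = 1185.08 gal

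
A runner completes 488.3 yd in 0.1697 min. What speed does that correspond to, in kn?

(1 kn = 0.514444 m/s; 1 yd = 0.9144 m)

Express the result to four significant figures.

488.3 yd × 0.9144 = 446.502 m
0.1697 min × 60 = 10.182 s
v = d / t = 446.502 m / 10.182 s = 43.8521 m/s
43.8521 m/s ÷ (0.514444 m/s/kn) = 85.2417 kn

85.24 kn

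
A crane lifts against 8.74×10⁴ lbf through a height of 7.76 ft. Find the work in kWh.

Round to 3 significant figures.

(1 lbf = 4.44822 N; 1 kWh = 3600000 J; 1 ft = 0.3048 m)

0.255 kWh

8.74×10⁴ lbf × 4.44822 = 388774 N
7.76 ft × 0.3048 = 2.36525 m
W = F × d = 388774 N × 2.36525 m = 919548 J
919548 J ÷ (3600000 J/kWh) = 0.25543 kWh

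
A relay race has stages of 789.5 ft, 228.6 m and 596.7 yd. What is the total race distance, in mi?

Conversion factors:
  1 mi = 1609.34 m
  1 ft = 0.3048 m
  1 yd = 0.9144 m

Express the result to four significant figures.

0.6306 mi

789.5 ft × 0.3048 = 240.64 m
228.6 m (already m)
596.7 yd × 0.9144 = 545.622 m
Combined: 240.64 + 228.6 + 545.622 = 1014.86 m
In mi: 1014.86 / 1609.34 = 0.630606 mi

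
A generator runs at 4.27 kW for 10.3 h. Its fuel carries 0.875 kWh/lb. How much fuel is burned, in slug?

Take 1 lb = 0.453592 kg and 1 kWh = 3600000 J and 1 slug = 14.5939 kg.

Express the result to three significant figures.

4.27 kW → 4270 W
10.3 h → 37080 s
E = P × t = 4270 × 37080 = 1.58332×10⁸ J
0.875 kWh/lb → 6.94457×10⁶ J/kg
m = E / e_s = 1.58332×10⁸ / 6.94457×10⁶ = 22.7994 kg
In slug: 22.7994 / 14.5939 = 1.56226 slug

1.56 slug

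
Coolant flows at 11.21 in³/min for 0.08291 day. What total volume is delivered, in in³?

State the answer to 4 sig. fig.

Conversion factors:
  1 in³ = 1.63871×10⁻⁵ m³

1338 in³

11.21 in³/min → 3.06166×10⁻⁶ m³/s
0.08291 day → 7163.42 s
V = Q × t = 3.06166×10⁻⁶ × 7163.42 = 0.021932 m³
In in³: 0.021932 / 1.63871×10⁻⁵ = 1338.37 in³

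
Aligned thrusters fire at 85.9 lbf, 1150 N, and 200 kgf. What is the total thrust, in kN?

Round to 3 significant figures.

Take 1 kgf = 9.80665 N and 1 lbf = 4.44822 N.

85.9 lbf × 4.44822 → 382.102 N
1150 N (already N)
200 kgf × 9.80665 → 1961.33 N
Combined: 382.102 + 1150 + 1961.33 = 3493.43 N
In kN: 3493.43 / 1000 = 3.49343 kN

3.49 kN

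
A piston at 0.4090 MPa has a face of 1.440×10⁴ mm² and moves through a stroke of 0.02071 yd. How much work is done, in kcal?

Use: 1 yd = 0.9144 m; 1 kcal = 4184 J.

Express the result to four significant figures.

0.4090 MPa → 409000 Pa
1.440×10⁴ mm² → 0.0144 m²
F = P × A = 409000 × 0.0144 = 5889.6 N
0.02071 yd → 0.0189372 m
W = F × d = 5889.6 × 0.0189372 = 111.533 J
In kcal: 111.533 / 4184 = 0.026657 kcal

0.02666 kcal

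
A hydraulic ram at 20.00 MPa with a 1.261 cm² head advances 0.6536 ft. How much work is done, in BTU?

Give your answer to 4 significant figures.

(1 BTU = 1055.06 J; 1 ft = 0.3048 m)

20.00 MPa → 2×10⁷ Pa
1.261 cm² → 1.261×10⁻⁴ m²
F = P × A = 2×10⁷ × 1.261×10⁻⁴ = 2522 N
0.6536 ft → 0.199217 m
W = F × d = 2522 × 0.199217 = 502.425 J
In BTU: 502.425 / 1055.06 = 0.476205 BTU

0.4762 BTU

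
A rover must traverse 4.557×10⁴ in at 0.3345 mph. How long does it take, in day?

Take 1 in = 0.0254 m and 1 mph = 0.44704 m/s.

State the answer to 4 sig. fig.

4.557×10⁴ in × 0.0254 → 1157.48 m
0.3345 mph × 0.44704 → 0.149535 m/s
t = d / v = 1157.48 m / 0.149535 m/s = 7740.53 s
7740.53 s ÷ (86400 s/day) = 0.0895895 day

0.08959 day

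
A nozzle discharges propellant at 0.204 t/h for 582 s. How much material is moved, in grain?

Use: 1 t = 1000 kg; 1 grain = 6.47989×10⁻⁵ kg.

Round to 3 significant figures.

5.09×10⁵ grain

0.204 t/h → 0.0566667 kg/s
m = ṁ × t = 0.0566667 × 582 = 32.98 kg
In grain: 32.98 / 6.47989×10⁻⁵ = 508959 grain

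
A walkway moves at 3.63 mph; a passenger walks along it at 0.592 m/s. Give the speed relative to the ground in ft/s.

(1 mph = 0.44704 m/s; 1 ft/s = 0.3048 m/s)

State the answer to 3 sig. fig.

7.27 ft/s

3.63 mph × 0.44704 → 1.62276 m/s
0.592 m/s (already m/s)
Sum: 1.62276 + 0.592 = 2.21476 m/s
In ft/s: 2.21476 / 0.3048 = 7.26627 ft/s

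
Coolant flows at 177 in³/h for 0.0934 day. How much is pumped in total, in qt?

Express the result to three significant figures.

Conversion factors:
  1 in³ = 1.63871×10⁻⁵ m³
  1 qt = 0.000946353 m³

6.87 qt

177 in³/h → 8.05699×10⁻⁷ m³/s
0.0934 day → 8069.76 s
V = Q × t = 8.05699×10⁻⁷ × 8069.76 = 0.0065018 m³
In qt: 0.0065018 / 0.000946353 = 6.87038 qt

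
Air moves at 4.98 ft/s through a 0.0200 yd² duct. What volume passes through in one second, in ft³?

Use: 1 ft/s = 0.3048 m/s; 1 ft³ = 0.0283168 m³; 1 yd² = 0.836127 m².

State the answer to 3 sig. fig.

0.896 ft³

4.98 ft/s × 0.3048 → 1.5179 m/s
0.0200 yd² × 0.836127 → 0.0167225 m²
V = v × A × t = 1.5179 m/s × 0.0167225 m² × 1 s = 0.0253831 m³
0.0253831 m³ ÷ (0.0283168 m³/ft³) = 0.896397 ft³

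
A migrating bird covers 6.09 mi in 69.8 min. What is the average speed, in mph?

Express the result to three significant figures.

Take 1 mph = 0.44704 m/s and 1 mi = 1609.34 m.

6.09 mi × 1609.34 → 9800.88 m
69.8 min × 60 → 4188 s
v = d / t = 9800.88 m / 4188 s = 2.34023 m/s
2.34023 m/s ÷ (0.44704 m/s/mph) = 5.23495 mph

5.23 mph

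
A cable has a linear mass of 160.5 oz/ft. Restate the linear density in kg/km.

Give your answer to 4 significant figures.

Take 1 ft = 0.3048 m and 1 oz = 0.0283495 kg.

160.5 oz/ft × 0.0283495 kg/oz ÷ 0.3048 m/ft = 14.9281 kg/m
14.9281 kg/m × 1000 m/km = 14928.1 kg/km

1.493×10⁴ kg/km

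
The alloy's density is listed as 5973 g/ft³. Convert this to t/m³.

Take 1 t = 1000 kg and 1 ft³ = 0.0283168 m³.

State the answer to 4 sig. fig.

5973 g/ft³ × 0.001 kg/g ÷ 0.0283168 m³/ft³ = 210.935 kg/m³
210.935 kg/m³ ÷ 1000 kg/t = 0.210935 t/m³

0.2109 t/m³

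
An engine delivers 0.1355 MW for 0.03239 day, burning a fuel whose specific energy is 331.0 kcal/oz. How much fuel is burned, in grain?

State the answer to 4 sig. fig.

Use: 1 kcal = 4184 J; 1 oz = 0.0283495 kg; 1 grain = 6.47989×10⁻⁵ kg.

1.198×10⁵ grain

0.1355 MW → 135500 W
0.03239 day → 2798.5 s
E = P × t = 135500 × 2798.5 = 3.79197×10⁸ J
331.0 kcal/oz → 4.88511×10⁷ J/kg
m = E / e_s = 3.79197×10⁸ / 4.88511×10⁷ = 7.7623 kg
In grain: 7.7623 / 6.47989×10⁻⁵ = 119791 grain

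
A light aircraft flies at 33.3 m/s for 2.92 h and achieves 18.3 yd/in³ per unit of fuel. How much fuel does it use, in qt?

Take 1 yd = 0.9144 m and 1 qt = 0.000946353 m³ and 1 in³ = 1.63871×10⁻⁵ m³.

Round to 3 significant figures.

362 qt

2.92 h → 10512 s
d = v × t = 33.3 × 10512 = 350050 m
18.3 yd/in³ → 1.02114×10⁶ m/m³
V = d / (distance per unit fuel) = 350050 / 1.02114×10⁶ = 0.342803 m³
In qt: 0.342803 / 0.000946353 = 362.236 qt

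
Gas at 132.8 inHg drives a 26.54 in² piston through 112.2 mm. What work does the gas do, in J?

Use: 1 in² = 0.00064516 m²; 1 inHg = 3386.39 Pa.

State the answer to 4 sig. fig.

132.8 inHg → 449713 Pa
26.54 in² → 0.0171225 m²
F = P × A = 449713 × 0.0171225 = 7700.21 N
112.2 mm → 0.1122 m
W = F × d = 7700.21 × 0.1122 = 863.964 J

864.0 J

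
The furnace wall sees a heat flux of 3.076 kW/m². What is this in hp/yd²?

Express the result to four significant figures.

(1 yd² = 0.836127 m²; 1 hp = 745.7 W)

3.076 kW/m² × 1000 W/kW = 3076 W/m²
3076 W/m² ÷ 745.7 W/hp × 0.836127 m²/yd² = 3.44901 hp/yd²

3.449 hp/yd²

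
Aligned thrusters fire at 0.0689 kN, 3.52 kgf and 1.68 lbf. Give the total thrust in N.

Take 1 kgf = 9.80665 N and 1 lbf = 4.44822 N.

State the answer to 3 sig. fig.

0.0689 kN × 1000 → 68.9 N
3.52 kgf × 9.80665 → 34.5194 N
1.68 lbf × 4.44822 → 7.47301 N
Combined: 68.9 + 34.5194 + 7.47301 = 110.892 N

111 N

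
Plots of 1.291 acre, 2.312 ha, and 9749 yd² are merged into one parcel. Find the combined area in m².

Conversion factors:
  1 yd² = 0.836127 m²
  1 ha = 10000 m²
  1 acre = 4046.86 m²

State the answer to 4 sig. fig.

1.291 acre × 4046.86 = 5224.5 m²
2.312 ha × 10000 = 23120 m²
9749 yd² × 0.836127 = 8151.4 m²
Combined: 5224.5 + 23120 + 8151.4 = 36495.9 m²

3.650×10⁴ m²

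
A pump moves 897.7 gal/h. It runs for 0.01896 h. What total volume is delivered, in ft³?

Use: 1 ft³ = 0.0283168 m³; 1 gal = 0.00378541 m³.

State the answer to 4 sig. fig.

2.275 ft³

897.7 gal/h → 9.43934×10⁻⁴ m³/s
0.01896 h → 68.256 s
V = Q × t = 9.43934×10⁻⁴ × 68.256 = 0.0644292 m³
In ft³: 0.0644292 / 0.0283168 = 2.2753 ft³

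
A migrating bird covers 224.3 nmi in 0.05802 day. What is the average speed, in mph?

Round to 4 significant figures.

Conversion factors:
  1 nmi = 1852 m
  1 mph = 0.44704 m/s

224.3 nmi × 1852 → 415404 m
0.05802 day × 86400 → 5012.93 s
v = d / t = 415404 m / 5012.93 s = 82.8665 m/s
82.8665 m/s ÷ (0.44704 m/s/mph) = 185.367 mph

185.4 mph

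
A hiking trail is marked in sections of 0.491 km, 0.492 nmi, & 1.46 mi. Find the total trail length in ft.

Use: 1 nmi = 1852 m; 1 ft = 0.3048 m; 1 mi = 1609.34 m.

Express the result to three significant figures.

0.491 km × 1000 → 491 m
0.492 nmi × 1852 → 911.184 m
1.46 mi × 1609.34 → 2349.64 m
Total: 491 + 911.184 + 2349.64 = 3751.82 m
In ft: 3751.82 / 0.3048 = 12309.1 ft

1.23×10⁴ ft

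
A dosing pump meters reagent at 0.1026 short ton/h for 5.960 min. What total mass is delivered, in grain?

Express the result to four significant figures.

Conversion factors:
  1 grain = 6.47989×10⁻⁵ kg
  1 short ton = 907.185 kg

1.427×10⁵ grain

0.1026 short ton/h → 0.0258548 kg/s
5.960 min → 357.6 s
m = ṁ × t = 0.0258548 × 357.6 = 9.24568 kg
In grain: 9.24568 / 6.47989×10⁻⁵ = 142683 grain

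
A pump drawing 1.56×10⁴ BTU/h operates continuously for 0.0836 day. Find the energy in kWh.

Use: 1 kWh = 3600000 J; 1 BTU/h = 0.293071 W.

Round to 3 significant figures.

9.17 kWh

1.56×10⁴ BTU/h × 0.293071 = 4571.91 W
0.0836 day × 86400 = 7223.04 s
E = P × t = 4571.91 W × 7223.04 s = 3.30231×10⁷ J
3.30231×10⁷ J ÷ (3600000 J/kWh) = 9.17308 kWh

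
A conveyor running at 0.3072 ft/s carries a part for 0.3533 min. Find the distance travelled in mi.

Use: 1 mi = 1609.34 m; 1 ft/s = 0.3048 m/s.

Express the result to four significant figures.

0.001233 mi

0.3072 ft/s × 0.3048 → 0.0936346 m/s
0.3533 min × 60 → 21.198 s
d = v × t = 0.0936346 m/s × 21.198 s = 1.98487 m
1.98487 m ÷ (1609.34 m/mi) = 0.00123334 mi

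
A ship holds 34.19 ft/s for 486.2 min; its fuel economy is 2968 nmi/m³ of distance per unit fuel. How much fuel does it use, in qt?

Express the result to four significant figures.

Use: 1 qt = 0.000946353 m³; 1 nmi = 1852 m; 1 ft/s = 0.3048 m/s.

34.19 ft/s → 10.4211 m/s
486.2 min → 29172 s
d = v × t = 10.4211 × 29172 = 304004 m
2968 nmi/m³ → 5.49674×10⁶ m/m³
V = d / (distance per unit fuel) = 304004 / 5.49674×10⁶ = 0.0553062 m³
In qt: 0.0553062 / 0.000946353 = 58.4414 qt

58.44 qt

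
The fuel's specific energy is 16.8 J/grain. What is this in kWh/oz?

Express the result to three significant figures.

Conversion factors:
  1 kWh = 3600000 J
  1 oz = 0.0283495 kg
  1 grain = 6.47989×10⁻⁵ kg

0.00204 kWh/oz

16.8 J/grain ÷ 6.47989×10⁻⁵ kg/grain = 259264 J/kg
259264 J/kg ÷ 3600000 J/kWh × 0.0283495 kg/oz = 0.00204167 kWh/oz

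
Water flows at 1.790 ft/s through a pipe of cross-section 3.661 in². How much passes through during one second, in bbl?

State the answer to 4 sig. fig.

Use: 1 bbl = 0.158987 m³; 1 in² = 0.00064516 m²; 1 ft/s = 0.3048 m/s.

1.790 ft/s × 0.3048 = 0.545592 m/s
3.661 in² × 0.00064516 = 0.00236193 m²
V = v × A × t = 0.545592 m/s × 0.00236193 m² × 1 s = 0.00128865 m³
0.00128865 m³ ÷ (0.158987 m³/bbl) = 0.00810538 bbl

0.008105 bbl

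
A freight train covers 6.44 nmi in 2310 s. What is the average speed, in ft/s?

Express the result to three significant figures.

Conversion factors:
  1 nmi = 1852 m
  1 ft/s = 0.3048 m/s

16.9 ft/s

6.44 nmi × 1852 → 11926.9 m
v = d / t = 11926.9 m / 2310 s = 5.16316 m/s
5.16316 m/s ÷ (0.3048 m/s/ft/s) = 16.9395 ft/s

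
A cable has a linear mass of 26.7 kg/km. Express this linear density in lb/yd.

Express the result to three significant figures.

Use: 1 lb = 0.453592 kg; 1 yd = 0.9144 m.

0.0538 lb/yd

26.7 kg/km ÷ 1000 m/km = 0.0267 kg/m
0.0267 kg/m ÷ 0.453592 kg/lb × 0.9144 m/yd = 0.0538248 lb/yd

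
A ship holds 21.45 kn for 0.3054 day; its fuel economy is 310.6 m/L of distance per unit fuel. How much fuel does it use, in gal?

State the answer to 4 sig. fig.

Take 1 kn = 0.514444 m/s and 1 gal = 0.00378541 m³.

247.6 gal

21.45 kn → 11.0348 m/s
0.3054 day → 26386.6 s
d = v × t = 11.0348 × 26386.6 = 291171 m
310.6 m/L → 310600 m/m³
V = d / (distance per unit fuel) = 291171 / 310600 = 0.937447 m³
In gal: 0.937447 / 0.00378541 = 247.647 gal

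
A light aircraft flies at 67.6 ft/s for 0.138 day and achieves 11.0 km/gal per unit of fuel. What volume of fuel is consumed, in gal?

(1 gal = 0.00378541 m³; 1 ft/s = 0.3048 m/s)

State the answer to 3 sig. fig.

67.6 ft/s → 20.6045 m/s
0.138 day → 11923.2 s
d = v × t = 20.6045 × 11923.2 = 245672 m
11.0 km/gal → 2.90589×10⁶ m/m³
V = d / (distance per unit fuel) = 245672 / 2.90589×10⁶ = 0.0845428 m³
In gal: 0.0845428 / 0.00378541 = 22.3339 gal

22.3 gal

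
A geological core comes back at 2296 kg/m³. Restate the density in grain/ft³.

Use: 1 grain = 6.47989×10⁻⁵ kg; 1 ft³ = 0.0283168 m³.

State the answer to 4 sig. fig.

1.003×10⁶ grain/ft³

2296 kg/m³ is already 2296 kg/m³
2296 kg/m³ ÷ 6.47989×10⁻⁵ kg/grain × 0.0283168 m³/ft³ = 1.00334×10⁶ grain/ft³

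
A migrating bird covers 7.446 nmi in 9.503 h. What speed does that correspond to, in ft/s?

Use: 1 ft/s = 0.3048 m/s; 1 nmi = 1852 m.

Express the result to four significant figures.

1.322 ft/s

7.446 nmi × 1852 → 13790 m
9.503 h × 3600 → 34210.8 s
v = d / t = 13790 m / 34210.8 s = 0.403089 m/s
0.403089 m/s ÷ (0.3048 m/s/ft/s) = 1.32247 ft/s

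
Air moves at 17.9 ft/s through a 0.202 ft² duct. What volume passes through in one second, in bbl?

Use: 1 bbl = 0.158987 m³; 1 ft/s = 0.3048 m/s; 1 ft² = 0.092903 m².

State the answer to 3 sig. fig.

0.644 bbl

17.9 ft/s × 0.3048 = 5.45592 m/s
0.202 ft² × 0.092903 = 0.0187664 m²
V = v × A × t = 5.45592 m/s × 0.0187664 m² × 1 s = 0.102388 m³
0.102388 m³ ÷ (0.158987 m³/bbl) = 0.644002 bbl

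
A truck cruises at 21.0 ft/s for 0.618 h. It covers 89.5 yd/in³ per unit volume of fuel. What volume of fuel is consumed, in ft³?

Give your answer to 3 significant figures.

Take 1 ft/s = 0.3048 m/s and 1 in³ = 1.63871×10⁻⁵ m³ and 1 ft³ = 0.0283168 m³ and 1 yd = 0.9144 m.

0.101 ft³

21.0 ft/s → 6.4008 m/s
0.618 h → 2224.8 s
d = v × t = 6.4008 × 2224.8 = 14240.5 m
89.5 yd/in³ → 4.9941×10⁶ m/m³
V = d / (distance per unit fuel) = 14240.5 / 4.9941×10⁶ = 0.00285146 m³
In ft³: 0.00285146 / 0.0283168 = 0.100699 ft³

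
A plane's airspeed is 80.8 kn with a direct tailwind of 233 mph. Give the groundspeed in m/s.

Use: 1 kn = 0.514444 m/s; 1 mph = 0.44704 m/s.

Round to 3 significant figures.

146 m/s

80.8 kn × 0.514444 = 41.5671 m/s
233 mph × 0.44704 = 104.16 m/s
Total: 41.5671 + 104.16 = 145.727 m/s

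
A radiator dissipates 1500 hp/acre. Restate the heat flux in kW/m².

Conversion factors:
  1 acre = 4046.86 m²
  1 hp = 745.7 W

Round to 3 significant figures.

0.276 kW/m²

1500 hp/acre × 745.7 W/hp ÷ 4046.86 m²/acre = 276.399 W/m²
276.399 W/m² ÷ 1000 W/kW = 0.276399 kW/m²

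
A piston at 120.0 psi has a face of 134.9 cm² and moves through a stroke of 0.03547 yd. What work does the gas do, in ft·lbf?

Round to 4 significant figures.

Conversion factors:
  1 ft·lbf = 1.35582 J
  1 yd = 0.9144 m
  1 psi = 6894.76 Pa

120.0 psi → 827371 Pa
134.9 cm² → 0.01349 m²
F = P × A = 827371 × 0.01349 = 11161.2 N
0.03547 yd → 0.0324338 m
W = F × d = 11161.2 × 0.0324338 = 362 J
In ft·lbf: 362 / 1.35582 = 266.997 ft·lbf

267.0 ft·lbf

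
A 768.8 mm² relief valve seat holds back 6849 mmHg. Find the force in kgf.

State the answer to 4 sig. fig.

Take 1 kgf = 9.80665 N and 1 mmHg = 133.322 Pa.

71.58 kgf

6849 mmHg × 133.322 → 913122 Pa
768.8 mm² × 10⁻⁶ → 7.688×10⁻⁴ m²
F = P × A = 913122 Pa × 7.688×10⁻⁴ m² = 702.008 N
702.008 N ÷ (9.80665 N/kgf) = 71.5849 kgf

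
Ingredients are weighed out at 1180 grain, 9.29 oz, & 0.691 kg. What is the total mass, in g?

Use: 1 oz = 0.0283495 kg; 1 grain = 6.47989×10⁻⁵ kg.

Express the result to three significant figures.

1180 grain × 6.47989×10⁻⁵ = 0.0764627 kg
9.29 oz × 0.0283495 = 0.263367 kg
0.691 kg (already kg)
Total: 0.0764627 + 0.263367 + 0.691 = 1.03083 kg
In g: 1.03083 / 0.001 = 1030.83 g

1030 g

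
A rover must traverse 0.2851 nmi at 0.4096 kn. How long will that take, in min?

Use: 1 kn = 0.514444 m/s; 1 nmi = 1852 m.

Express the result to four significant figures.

0.2851 nmi × 1852 = 528.005 m
0.4096 kn × 0.514444 = 0.210716 m/s
t = d / v = 528.005 m / 0.210716 m/s = 2505.77 s
2505.77 s ÷ (60 s/min) = 41.7628 min

41.76 min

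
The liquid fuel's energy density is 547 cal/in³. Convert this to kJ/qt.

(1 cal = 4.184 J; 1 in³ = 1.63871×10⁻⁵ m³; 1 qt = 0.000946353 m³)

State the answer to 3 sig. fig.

132 kJ/qt

547 cal/in³ × 4.184 J/cal ÷ 1.63871×10⁻⁵ m³/in³ = 1.39662×10⁸ J/m³
1.39662×10⁸ J/m³ ÷ 1000 J/kJ × 0.000946353 m³/qt = 132.17 kJ/qt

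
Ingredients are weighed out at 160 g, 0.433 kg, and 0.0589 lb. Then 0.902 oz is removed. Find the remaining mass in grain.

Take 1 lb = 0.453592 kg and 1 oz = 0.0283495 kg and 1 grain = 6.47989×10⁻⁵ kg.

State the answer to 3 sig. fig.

9170 grain

160 g × 0.001 = 0.16 kg
0.433 kg (already kg)
0.0589 lb × 0.453592 = 0.0267166 kg
0.902 oz × 0.0283495 = 0.0255712 kg
Sum: 0.16 + 0.433 + 0.0267166 − 0.0255712 = 0.594145 kg
In grain: 0.594145 / 6.47989×10⁻⁵ = 9169.06 grain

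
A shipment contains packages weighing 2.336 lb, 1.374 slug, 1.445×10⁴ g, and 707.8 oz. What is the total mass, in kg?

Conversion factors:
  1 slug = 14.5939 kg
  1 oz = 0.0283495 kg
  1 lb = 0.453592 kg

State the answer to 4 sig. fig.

2.336 lb × 0.453592 = 1.05959 kg
1.374 slug × 14.5939 = 20.052 kg
1.445×10⁴ g × 0.001 = 14.45 kg
707.8 oz × 0.0283495 = 20.0658 kg
Total: 1.05959 + 20.052 + 14.45 + 20.0658 = 55.6274 kg

55.63 kg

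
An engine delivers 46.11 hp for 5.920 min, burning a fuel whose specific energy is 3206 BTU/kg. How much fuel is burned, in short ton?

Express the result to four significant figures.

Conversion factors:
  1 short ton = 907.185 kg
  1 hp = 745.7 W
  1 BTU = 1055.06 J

46.11 hp → 34384.2 W
5.920 min → 355.2 s
E = P × t = 34384.2 × 355.2 = 1.22133×10⁷ J
3206 BTU/kg → 3.38252×10⁶ J/kg
m = E / e_s = 1.22133×10⁷ / 3.38252×10⁶ = 3.61071 kg
In short ton: 3.61071 / 907.185 = 0.00398013 short ton

0.003980 short ton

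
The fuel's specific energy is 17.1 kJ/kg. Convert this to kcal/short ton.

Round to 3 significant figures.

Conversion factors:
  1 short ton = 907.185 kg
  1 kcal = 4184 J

3710 kcal/short ton

17.1 kJ/kg × 1000 J/kJ = 17100 J/kg
17100 J/kg ÷ 4184 J/kcal × 907.185 kg/short ton = 3707.66 kcal/short ton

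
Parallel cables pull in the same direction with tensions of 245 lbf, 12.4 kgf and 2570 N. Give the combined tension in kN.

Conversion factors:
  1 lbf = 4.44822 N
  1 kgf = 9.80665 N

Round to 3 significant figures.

3.78 kN

245 lbf × 4.44822 → 1089.81 N
12.4 kgf × 9.80665 → 121.602 N
2570 N (already N)
Total: 1089.81 + 121.602 + 2570 = 3781.41 N
In kN: 3781.41 / 1000 = 3.78141 kN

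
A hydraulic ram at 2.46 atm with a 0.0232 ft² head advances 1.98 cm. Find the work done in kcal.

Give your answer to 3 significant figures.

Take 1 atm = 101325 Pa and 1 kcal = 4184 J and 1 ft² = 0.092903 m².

0.00254 kcal

2.46 atm → 249260 Pa
0.0232 ft² → 0.00215535 m²
F = P × A = 249260 × 0.00215535 = 537.243 N
1.98 cm → 0.0198 m
W = F × d = 537.243 × 0.0198 = 10.6374 J
In kcal: 10.6374 / 4184 = 0.0025424 kcal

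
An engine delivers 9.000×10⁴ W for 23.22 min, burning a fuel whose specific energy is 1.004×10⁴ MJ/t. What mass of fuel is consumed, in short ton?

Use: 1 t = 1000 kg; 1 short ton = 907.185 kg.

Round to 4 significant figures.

0.01377 short ton

23.22 min → 1393.2 s
E = P × t = 90000 × 1393.2 = 1.25388×10⁸ J
1.004×10⁴ MJ/t → 1.004×10⁷ J/kg
m = E / e_s = 1.25388×10⁸ / 1.004×10⁷ = 12.4888 kg
In short ton: 12.4888 / 907.185 = 0.0137665 short ton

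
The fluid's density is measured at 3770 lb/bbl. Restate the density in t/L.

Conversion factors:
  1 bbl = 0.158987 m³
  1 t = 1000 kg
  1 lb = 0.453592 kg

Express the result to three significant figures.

3770 lb/bbl × 0.453592 kg/lb ÷ 0.158987 m³/bbl = 10755.9 kg/m³
10755.9 kg/m³ ÷ 1000 kg/t × 0.001 m³/L = 0.0107559 t/L

0.0108 t/L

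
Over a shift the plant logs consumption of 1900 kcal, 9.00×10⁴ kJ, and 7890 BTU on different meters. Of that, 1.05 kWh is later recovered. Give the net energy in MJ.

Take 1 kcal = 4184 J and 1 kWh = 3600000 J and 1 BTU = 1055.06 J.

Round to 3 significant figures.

102 MJ

1900 kcal × 4184 = 7.9496×10⁶ J
9.00×10⁴ kJ × 1000 = 9×10⁷ J
7890 BTU × 1055.06 = 8.32442×10⁶ J
1.05 kWh × 3600000 = 3.78×10⁶ J
Result: 7.9496×10⁶ + 9×10⁷ + 8.32442×10⁶ − 3.78×10⁶ = 1.02494×10⁸ J
In MJ: 1.02494×10⁸ / 1000000 = 102.494 MJ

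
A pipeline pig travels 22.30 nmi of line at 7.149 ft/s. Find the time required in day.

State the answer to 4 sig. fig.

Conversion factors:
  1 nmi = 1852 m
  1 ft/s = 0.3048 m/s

0.2194 day

22.30 nmi × 1852 → 41299.6 m
7.149 ft/s × 0.3048 → 2.17902 m/s
t = d / v = 41299.6 m / 2.17902 m/s = 18953.3 s
18953.3 s ÷ (86400 s/day) = 0.219367 day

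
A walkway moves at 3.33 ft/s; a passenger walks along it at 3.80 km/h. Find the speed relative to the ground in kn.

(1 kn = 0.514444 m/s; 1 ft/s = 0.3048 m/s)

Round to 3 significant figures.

3.33 ft/s × 0.3048 = 1.01498 m/s
3.80 km/h × (1/3.6) = 1.05556 m/s
Sum: 1.01498 + 1.05556 = 2.07054 m/s
In kn: 2.07054 / 0.514444 = 4.02481 kn

4.02 kn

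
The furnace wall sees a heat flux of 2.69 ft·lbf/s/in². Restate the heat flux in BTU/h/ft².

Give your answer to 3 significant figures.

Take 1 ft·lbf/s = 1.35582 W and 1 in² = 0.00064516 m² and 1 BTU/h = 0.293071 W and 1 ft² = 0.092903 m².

1790 BTU/h/ft²

2.69 ft·lbf/s/in² × 1.35582 W/ft·lbf/s ÷ 0.00064516 m²/in² = 5653.1 W/m²
5653.1 W/m² ÷ 0.293071 W/BTU/h × 0.092903 m²/ft² = 1792.02 BTU/h/ft²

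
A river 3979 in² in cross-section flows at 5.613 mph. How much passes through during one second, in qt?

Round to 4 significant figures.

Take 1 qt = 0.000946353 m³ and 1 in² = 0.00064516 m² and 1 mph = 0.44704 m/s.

6807 qt

5.613 mph × 0.44704 = 2.50924 m/s
3979 in² × 0.00064516 = 2.56709 m²
V = v × A × t = 2.50924 m/s × 2.56709 m² × 1 s = 6.44144 m³
6.44144 m³ ÷ (0.000946353 m³/qt) = 6806.59 qt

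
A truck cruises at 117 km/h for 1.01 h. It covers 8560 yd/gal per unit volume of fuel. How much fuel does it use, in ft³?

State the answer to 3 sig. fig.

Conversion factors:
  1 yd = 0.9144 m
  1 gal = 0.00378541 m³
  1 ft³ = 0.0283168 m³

2.02 ft³

117 km/h → 32.5 m/s
1.01 h → 3636 s
d = v × t = 32.5 × 3636 = 118170 m
8560 yd/gal → 2.06775×10⁶ m/m³
V = d / (distance per unit fuel) = 118170 / 2.06775×10⁶ = 0.0571491 m³
In ft³: 0.0571491 / 0.0283168 = 2.0182 ft³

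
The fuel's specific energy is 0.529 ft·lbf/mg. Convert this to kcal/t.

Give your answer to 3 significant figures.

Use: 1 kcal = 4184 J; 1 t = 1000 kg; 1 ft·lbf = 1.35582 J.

0.529 ft·lbf/mg × 1.35582 J/ft·lbf ÷ 10⁻⁶ kg/mg = 717229 J/kg
717229 J/kg ÷ 4184 J/kcal × 1000 kg/t = 171422 kcal/t

1.71×10⁵ kcal/t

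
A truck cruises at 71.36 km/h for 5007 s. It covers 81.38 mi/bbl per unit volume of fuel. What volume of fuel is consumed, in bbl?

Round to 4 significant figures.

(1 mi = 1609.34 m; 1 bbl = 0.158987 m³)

0.7578 bbl

71.36 km/h → 19.8222 m/s
d = v × t = 19.8222 × 5007 = 99249.8 m
81.38 mi/bbl → 823766 m/m³
V = d / (distance per unit fuel) = 99249.8 / 823766 = 0.120483 m³
In bbl: 0.120483 / 0.158987 = 0.757817 bbl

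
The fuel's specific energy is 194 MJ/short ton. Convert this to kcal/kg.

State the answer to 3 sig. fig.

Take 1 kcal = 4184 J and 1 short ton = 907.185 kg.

51.1 kcal/kg

194 MJ/short ton × 1000000 J/MJ ÷ 907.185 kg/short ton = 213848 J/kg
213848 J/kg ÷ 4184 J/kcal = 51.1109 kcal/kg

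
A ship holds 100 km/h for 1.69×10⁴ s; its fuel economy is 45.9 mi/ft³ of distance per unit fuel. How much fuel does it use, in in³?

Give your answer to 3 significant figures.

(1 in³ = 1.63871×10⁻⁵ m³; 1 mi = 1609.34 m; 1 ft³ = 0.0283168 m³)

1.10×10⁴ in³

100 km/h → 27.7778 m/s
d = v × t = 27.7778 × 16900 = 469445 m
45.9 mi/ft³ → 2.60865×10⁶ m/m³
V = d / (distance per unit fuel) = 469445 / 2.60865×10⁶ = 0.179957 m³
In in³: 0.179957 / 1.63871×10⁻⁵ = 10981.6 in³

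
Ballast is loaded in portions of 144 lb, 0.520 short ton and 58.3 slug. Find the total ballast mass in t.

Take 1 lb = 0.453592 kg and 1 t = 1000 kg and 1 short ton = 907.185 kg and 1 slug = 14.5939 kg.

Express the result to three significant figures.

144 lb × 0.453592 → 65.3172 kg
0.520 short ton × 907.185 → 471.736 kg
58.3 slug × 14.5939 → 850.824 kg
Total: 65.3172 + 471.736 + 850.824 = 1387.88 kg
In t: 1387.88 / 1000 = 1.38788 t

1.39 t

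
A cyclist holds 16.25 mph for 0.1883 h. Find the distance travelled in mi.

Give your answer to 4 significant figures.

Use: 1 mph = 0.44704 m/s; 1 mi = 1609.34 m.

3.060 mi

16.25 mph × 0.44704 → 7.2644 m/s
0.1883 h × 3600 → 677.88 s
d = v × t = 7.2644 m/s × 677.88 s = 4924.39 m
4924.39 m ÷ (1609.34 m/mi) = 3.05988 mi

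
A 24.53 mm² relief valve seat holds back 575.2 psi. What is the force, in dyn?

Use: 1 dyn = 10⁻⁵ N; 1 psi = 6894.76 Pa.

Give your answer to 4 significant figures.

9.728×10⁶ dyn

575.2 psi × 6894.76 = 3.96587×10⁶ Pa
24.53 mm² × 10⁻⁶ = 2.453×10⁻⁵ m²
F = P × A = 3.96587×10⁶ Pa × 2.453×10⁻⁵ m² = 97.2828 N
97.2828 N ÷ (10⁻⁵ N/dyn) = 9.72828×10⁶ dyn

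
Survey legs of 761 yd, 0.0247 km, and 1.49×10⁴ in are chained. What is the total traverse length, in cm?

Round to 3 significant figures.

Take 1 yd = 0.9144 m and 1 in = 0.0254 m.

761 yd × 0.9144 = 695.858 m
0.0247 km × 1000 = 24.7 m
1.49×10⁴ in × 0.0254 = 378.46 m
Total: 695.858 + 24.7 + 378.46 = 1099.02 m
In cm: 1099.02 / 0.01 = 109902 cm

1.10×10⁵ cm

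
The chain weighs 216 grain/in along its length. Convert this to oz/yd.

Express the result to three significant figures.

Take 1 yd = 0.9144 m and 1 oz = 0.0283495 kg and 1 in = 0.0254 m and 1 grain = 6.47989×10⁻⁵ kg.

216 grain/in × 6.47989×10⁻⁵ kg/grain ÷ 0.0254 m/in = 0.551046 kg/m
0.551046 kg/m ÷ 0.0283495 kg/oz × 0.9144 m/yd = 17.7737 oz/yd

17.8 oz/yd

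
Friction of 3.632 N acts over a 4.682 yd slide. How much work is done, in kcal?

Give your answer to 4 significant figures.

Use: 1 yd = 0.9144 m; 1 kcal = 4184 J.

0.003716 kcal

4.682 yd × 0.9144 → 4.28122 m
W = F × d = 3.632 N × 4.28122 m = 15.5494 J
15.5494 J ÷ (4184 J/kcal) = 0.0037164 kcal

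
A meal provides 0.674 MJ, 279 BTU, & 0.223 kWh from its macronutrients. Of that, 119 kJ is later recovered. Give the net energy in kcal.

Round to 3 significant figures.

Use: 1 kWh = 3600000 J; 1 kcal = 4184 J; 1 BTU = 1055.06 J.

0.674 MJ × 1000000 = 674000 J
279 BTU × 1055.06 = 294362 J
0.223 kWh × 3600000 = 802800 J
119 kJ × 1000 = 119000 J
Result: 674000 + 294362 + 802800 − 119000 = 1.65216×10⁶ J
In kcal: 1.65216×10⁶ / 4184 = 394.876 kcal

395 kcal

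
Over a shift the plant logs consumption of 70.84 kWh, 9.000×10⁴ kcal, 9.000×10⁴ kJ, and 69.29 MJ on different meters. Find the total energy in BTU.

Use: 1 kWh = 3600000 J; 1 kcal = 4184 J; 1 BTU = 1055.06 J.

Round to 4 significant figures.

70.84 kWh × 3600000 → 2.55024×10⁸ J
9.000×10⁴ kcal × 4184 → 3.7656×10⁸ J
9.000×10⁴ kJ × 1000 → 9×10⁷ J
69.29 MJ × 1000000 → 6.929×10⁷ J
Combined: 2.55024×10⁸ + 3.7656×10⁸ + 9×10⁷ + 6.929×10⁷ = 7.90874×10⁸ J
In BTU: 7.90874×10⁸ / 1055.06 = 749601 BTU

7.496×10⁵ BTU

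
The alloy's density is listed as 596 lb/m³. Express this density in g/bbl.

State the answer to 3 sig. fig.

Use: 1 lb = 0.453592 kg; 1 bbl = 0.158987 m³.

596 lb/m³ × 0.453592 kg/lb = 270.341 kg/m³
270.341 kg/m³ ÷ 0.001 kg/g × 0.158987 m³/bbl = 42980.7 g/bbl

4.30×10⁴ g/bbl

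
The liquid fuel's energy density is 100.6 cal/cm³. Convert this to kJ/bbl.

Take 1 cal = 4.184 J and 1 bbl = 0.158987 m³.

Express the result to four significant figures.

100.6 cal/cm³ × 4.184 J/cal ÷ 10⁻⁶ m³/cm³ = 4.2091×10⁸ J/m³
4.2091×10⁸ J/m³ ÷ 1000 J/kJ × 0.158987 m³/bbl = 66919.2 kJ/bbl

6.692×10⁴ kJ/bbl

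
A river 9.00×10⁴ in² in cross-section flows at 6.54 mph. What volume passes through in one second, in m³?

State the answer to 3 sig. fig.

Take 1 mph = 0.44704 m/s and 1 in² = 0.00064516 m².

170 m³

6.54 mph × 0.44704 = 2.92364 m/s
9.00×10⁴ in² × 0.00064516 = 58.0644 m²
V = v × A × t = 2.92364 m/s × 58.0644 m² × 1 s = 169.759 m³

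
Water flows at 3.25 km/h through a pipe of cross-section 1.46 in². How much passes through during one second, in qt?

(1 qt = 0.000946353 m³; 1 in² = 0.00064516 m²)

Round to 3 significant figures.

0.899 qt

3.25 km/h × (1/3.6) → 0.902778 m/s
1.46 in² × 0.00064516 → 9.41934×10⁻⁴ m²
V = v × A × t = 0.902778 m/s × 9.41934×10⁻⁴ m² × 1 s = 8.50357×10⁻⁴ m³
8.50357×10⁻⁴ m³ ÷ (0.000946353 m³/qt) = 0.898562 qt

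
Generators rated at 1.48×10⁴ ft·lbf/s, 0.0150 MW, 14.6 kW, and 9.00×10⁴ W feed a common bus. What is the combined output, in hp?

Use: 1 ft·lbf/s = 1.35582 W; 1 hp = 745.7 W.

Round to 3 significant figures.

187 hp

1.48×10⁴ ft·lbf/s × 1.35582 = 20066.1 W
0.0150 MW × 1000000 = 15000 W
14.6 kW × 1000 = 14600 W
9.00×10⁴ W (already W)
Total: 20066.1 + 15000 + 14600 + 90000 = 139666 W
In hp: 139666 / 745.7 = 187.295 hp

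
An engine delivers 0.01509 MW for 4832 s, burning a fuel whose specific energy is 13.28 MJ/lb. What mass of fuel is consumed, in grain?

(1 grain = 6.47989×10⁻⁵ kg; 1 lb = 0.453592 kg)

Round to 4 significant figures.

3.843×10⁴ grain

0.01509 MW → 15090 W
E = P × t = 15090 × 4832 = 7.29149×10⁷ J
13.28 MJ/lb → 2.92774×10⁷ J/kg
m = E / e_s = 7.29149×10⁷ / 2.92774×10⁷ = 2.49048 kg
In grain: 2.49048 / 6.47989×10⁻⁵ = 38434 grain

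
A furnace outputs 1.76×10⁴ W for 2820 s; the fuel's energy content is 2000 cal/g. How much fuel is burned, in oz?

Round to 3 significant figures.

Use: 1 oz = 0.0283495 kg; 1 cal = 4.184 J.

E = P × t = 17600 × 2820 = 4.9632×10⁷ J
2000 cal/g → 8.368×10⁶ J/kg
m = E / e_s = 4.9632×10⁷ / 8.368×10⁶ = 5.93117 kg
In oz: 5.93117 / 0.0283495 = 209.216 oz

209 oz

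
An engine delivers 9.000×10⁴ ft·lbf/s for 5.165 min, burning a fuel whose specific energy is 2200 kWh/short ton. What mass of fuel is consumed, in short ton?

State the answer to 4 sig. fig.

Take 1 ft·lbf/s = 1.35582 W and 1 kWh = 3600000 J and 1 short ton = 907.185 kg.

9.000×10⁴ ft·lbf/s → 122024 W
5.165 min → 309.9 s
E = P × t = 122024 × 309.9 = 3.78152×10⁷ J
2200 kWh/short ton → 8.7303×10⁶ J/kg
m = E / e_s = 3.78152×10⁷ / 8.7303×10⁶ = 4.33149 kg
In short ton: 4.33149 / 907.185 = 0.00477465 short ton

0.004775 short ton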